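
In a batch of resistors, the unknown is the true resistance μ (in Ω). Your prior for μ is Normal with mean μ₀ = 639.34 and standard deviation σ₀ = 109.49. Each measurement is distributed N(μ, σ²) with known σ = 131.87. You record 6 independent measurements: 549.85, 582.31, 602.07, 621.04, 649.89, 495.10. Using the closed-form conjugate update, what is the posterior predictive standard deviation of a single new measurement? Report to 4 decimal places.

140.4411

For Normal data with known variance σ², a Normal(μ₀, σ₀²) prior on μ is conjugate. Posterior precision = 1/σ₀² + n/σ²; posterior mean is the precision-weighted average of μ₀ and x̄.
σ₀² = 109.49² = 11988.0601, σ² = 131.87² = 17389.6969; σ² + n·σ₀² = 17389.6969 + 6·11988.0601 = 89318.0575.
Posterior precision = 1/σ₀² + n/σ² = 1/11988.0601 + 6/17389.6969 = (σ² + n·σ₀²)/(σ₀²σ²) = 89318.0575/(11988.0601·17389.6969); posterior variance σₙ² = σ₀²σ²/(σ² + n·σ₀²) = 11988.0601·17389.6969/89318.0575 = 2334.004314.
Predictive variance for one new observation = σₙ² + σ² = 11988.0601·17389.6969/89318.0575 + 17389.6969 = σ²·(σ₀² + 89318.0575)/89318.0575 = 17389.6969·101306.1176/89318.0575 = 19723.701214; SD = √(17389.6969·101306.1176/89318.0575) = 140.4411.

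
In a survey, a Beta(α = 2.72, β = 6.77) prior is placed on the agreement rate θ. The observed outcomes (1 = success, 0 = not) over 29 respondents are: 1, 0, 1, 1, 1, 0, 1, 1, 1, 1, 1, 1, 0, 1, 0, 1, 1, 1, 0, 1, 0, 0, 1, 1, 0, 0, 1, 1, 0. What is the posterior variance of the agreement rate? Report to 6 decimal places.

0.006226

The Beta prior is conjugate to a Binomial/Bernoulli likelihood; the update adds successes to α and failures to β.
Posterior: Beta(α+k, β+n−k) = Beta(2.72+19, 6.77+10) = Beta(21.72, 16.77).
Var = αβ/((α+β)²(α+β+1)) = 21.72·16.77/(38.49²·39.49) = 0.006226.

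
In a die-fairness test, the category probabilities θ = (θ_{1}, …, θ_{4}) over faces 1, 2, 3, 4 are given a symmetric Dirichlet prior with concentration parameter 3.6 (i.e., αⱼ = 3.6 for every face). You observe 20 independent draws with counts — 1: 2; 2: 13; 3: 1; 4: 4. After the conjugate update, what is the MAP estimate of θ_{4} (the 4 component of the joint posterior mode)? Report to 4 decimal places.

0.2171

The Dirichlet prior is conjugate to the Multinomial likelihood: each posterior αⱼ = prior αⱼ + observed count nⱼ.
Posterior concentration: (5.6, 16.6, 4.6, 7.6), total = 34.4.
Joint mode component: (α_{4}−1)/(Σα−K) = 6.6/30.4 = 0.2171.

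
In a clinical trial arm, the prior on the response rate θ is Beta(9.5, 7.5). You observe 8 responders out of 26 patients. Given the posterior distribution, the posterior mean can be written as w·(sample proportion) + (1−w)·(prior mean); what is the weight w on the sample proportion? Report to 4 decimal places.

The Beta prior is conjugate to a Binomial/Bernoulli likelihood; the update adds successes to α and failures to β.
Posterior mean = (α₀+k)/(α₀+β₀+n) = [n/(α₀+β₀+n)]·(k/n) + [(α₀+β₀)/(α₀+β₀+n)]·α₀/(α₀+β₀), so only n and the prior enter the weight.
The weight on the data is w = n/(α₀+β₀+n) = 26/(9.5+7.5+26) = 26/43.0 = 0.6047.

0.6047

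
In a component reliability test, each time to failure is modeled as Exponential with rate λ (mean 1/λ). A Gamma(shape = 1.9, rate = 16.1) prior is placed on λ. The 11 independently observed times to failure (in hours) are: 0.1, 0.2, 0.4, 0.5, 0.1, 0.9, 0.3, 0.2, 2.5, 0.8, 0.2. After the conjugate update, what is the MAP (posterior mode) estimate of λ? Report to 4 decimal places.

With a Gamma(shape α, rate β) prior on the exponential rate λ, the posterior after n observations with total T = Σxᵢ is Gamma(α+n, β+T).
Sum of observations T = 6.2 hours; n = 11.
Posterior: Gamma(1.9+11, 16.1+6.2) = Gamma(12.9, 22.3).
Mode = (α−1)/β = 0.5336.

0.5336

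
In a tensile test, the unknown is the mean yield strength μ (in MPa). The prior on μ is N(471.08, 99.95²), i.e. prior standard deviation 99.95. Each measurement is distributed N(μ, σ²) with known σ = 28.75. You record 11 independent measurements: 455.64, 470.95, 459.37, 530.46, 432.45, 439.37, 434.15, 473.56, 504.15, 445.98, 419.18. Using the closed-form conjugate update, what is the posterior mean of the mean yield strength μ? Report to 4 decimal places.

460.5573

For Normal data with known variance σ², a Normal(μ₀, σ₀²) prior on μ is conjugate. Posterior precision = 1/σ₀² + n/σ²; posterior mean is the precision-weighted average of μ₀ and x̄.
Σxᵢ = 455.64 + 470.95 + 459.37 + 530.46 + 432.45 + 439.37 + 434.15 + 473.56 + 504.15 + 445.98 + 419.18 = 5065.26, so n·x̄ = 5065.26.
σ₀² = 99.95² = 9990.0025, σ² = 28.75² = 826.5625; σ² + n·σ₀² = 826.5625 + 11·9990.0025 = 110716.59.
Posterior mean = (μ₀/σ₀² + n·x̄/σ²)/(1/σ₀² + n/σ²) = (σ²·μ₀ + σ₀²·n·x̄)/(σ² + n·σ₀²) = (826.5625·471.08 + 9990.0025·5065.26)/110716.59 = 50991337.12565/110716.59 = 460.5573.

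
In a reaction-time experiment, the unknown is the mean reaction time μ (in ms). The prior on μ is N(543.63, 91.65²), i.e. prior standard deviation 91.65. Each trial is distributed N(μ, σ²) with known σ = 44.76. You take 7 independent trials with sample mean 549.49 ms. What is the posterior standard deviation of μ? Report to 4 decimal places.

For Normal data with known variance σ², a Normal(μ₀, σ₀²) prior on μ is conjugate. Posterior precision = 1/σ₀² + n/σ²; posterior mean is the precision-weighted average of μ₀ and x̄.
σ₀² = 91.65² = 8399.7225, σ² = 44.76² = 2003.4576; σ² + n·σ₀² = 2003.4576 + 7·8399.7225 = 60801.5151.
Posterior precision = 1/σ₀² + n/σ² = 1/8399.7225 + 7/2003.4576 = (σ² + n·σ₀²)/(σ₀²σ²) = 60801.5151/(8399.7225·2003.4576); posterior variance σₙ² = σ₀²σ²/(σ² + n·σ₀²) = 8399.7225·2003.4576/60801.5151 = 276.777443.
Posterior SD = √σₙ² = √(8399.7225·2003.4576/60801.5151) = 16.6366.

16.6366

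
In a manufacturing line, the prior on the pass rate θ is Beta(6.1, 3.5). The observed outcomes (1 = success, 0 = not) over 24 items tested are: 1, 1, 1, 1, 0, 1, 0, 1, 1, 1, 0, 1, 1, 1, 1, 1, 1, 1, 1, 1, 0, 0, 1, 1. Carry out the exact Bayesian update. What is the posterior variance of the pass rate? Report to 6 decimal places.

The Beta prior is conjugate to a Binomial/Bernoulli likelihood; the update adds successes to α and failures to β.
Posterior: Beta(α+k, β+n−k) = Beta(6.1+19, 3.5+5) = Beta(25.1, 8.5).
Var = αβ/((α+β)²(α+β+1)) = 25.1·8.5/(33.6²·34.6) = 0.005462.

0.005462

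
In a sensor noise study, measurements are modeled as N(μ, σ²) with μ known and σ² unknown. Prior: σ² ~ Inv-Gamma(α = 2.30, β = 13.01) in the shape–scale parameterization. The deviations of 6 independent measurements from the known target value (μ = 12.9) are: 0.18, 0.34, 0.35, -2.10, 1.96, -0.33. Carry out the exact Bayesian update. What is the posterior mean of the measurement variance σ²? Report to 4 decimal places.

With known mean μ and an Inverse-Gamma(α, β) prior on σ², the Normal likelihood is conjugate: posterior is Inv-Gamma(α + n/2, β + Σ(xᵢ−μ)²/2).
Σ(xᵢ−μ)² = (0.18)² + (0.34)² + (0.35)² + (-2.10)² + (1.96)² + (-0.33)² = 8.6310.
Posterior: Inv-Gamma(2.30 + 6/2, 13.01 + 8.6310/2) = Inv-Gamma(5.30, 17.32550).
E[σ²|data] = β/(α−1) = 17.32550/4.30 = 4.0292.

4.0292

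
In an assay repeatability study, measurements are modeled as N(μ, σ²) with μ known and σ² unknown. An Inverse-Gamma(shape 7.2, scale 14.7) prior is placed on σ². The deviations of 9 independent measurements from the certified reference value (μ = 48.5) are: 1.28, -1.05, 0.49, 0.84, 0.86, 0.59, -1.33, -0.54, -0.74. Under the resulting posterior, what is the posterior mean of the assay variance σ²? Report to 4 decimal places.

With known mean μ and an Inverse-Gamma(α, β) prior on σ², the Normal likelihood is conjugate: posterior is Inv-Gamma(α + n/2, β + Σ(xᵢ−μ)²/2).
Σ(xᵢ−μ)² = (1.28)² + (-1.05)² + (0.49)² + (0.84)² + (0.86)² + (0.59)² + (-1.33)² + (-0.54)² + (-0.74)² = 7.3824.
Posterior: Inv-Gamma(7.2 + 9/2, 14.7 + 7.3824/2) = Inv-Gamma(11.70, 18.39120).
E[σ²|data] = β/(α−1) = 18.39120/10.70 = 1.7188.

1.7188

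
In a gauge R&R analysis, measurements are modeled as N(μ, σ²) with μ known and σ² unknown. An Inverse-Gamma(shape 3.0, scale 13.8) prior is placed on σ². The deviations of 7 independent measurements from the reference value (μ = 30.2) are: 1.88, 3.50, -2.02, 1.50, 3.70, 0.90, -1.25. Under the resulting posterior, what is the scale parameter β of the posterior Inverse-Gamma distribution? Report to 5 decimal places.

With known mean μ and an Inverse-Gamma(α, β) prior on σ², the Normal likelihood is conjugate: posterior is Inv-Gamma(α + n/2, β + Σ(xᵢ−μ)²/2).
Σ(xᵢ−μ)² = (1.88)² + (3.50)² + (-2.02)² + (1.50)² + (3.70)² + (0.90)² + (-1.25)² = 38.1773.
Posterior: Inv-Gamma(3.0 + 7/2, 13.8 + 38.1773/2) = Inv-Gamma(6.50, 32.88865).
Posterior β = 32.88865.

32.88865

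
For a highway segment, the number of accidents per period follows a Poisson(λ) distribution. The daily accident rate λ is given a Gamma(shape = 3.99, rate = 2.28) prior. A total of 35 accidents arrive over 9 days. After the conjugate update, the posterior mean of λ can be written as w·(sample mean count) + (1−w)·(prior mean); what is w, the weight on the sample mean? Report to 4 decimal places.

With a Gamma(shape α, rate β) prior, the Poisson likelihood is conjugate: the posterior is Gamma(α + ΣXᵢ, β + n).
Posterior mean = (α₀+S)/(β₀+n) = [n/(β₀+n)]·(S/n) + [β₀/(β₀+n)]·(α₀/β₀), so only n and β₀ enter the weight.
Weight on data w = n/(β₀+n) = 9/(2.28+9) = 9/11.28 = 0.7979.

0.7979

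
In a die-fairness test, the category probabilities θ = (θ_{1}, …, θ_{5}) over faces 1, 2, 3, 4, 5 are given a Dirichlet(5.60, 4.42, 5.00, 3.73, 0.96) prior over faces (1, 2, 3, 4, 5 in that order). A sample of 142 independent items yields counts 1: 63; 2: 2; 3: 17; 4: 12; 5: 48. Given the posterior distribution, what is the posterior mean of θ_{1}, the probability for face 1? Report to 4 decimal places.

The Dirichlet prior is conjugate to the Multinomial likelihood: each posterior αⱼ = prior αⱼ + observed count nⱼ.
Posterior concentration: (68.60, 6.42, 22.00, 15.73, 48.96), total = 161.71.
E[θ_{1}|data] = α_{1}/Σα = 68.60/161.71 = 0.4242.

0.4242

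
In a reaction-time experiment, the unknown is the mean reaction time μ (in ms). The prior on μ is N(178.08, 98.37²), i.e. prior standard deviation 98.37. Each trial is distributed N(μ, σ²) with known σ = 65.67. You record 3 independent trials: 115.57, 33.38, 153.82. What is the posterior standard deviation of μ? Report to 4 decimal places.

35.3778

For Normal data with known variance σ², a Normal(μ₀, σ₀²) prior on μ is conjugate. Posterior precision = 1/σ₀² + n/σ²; posterior mean is the precision-weighted average of μ₀ and x̄.
σ₀² = 98.37² = 9676.6569, σ² = 65.67² = 4312.5489; σ² + n·σ₀² = 4312.5489 + 3·9676.6569 = 33342.5196.
Posterior precision = 1/σ₀² + n/σ² = 1/9676.6569 + 3/4312.5489 = (σ² + n·σ₀²)/(σ₀²σ²) = 33342.5196/(9676.6569·4312.5489); posterior variance σₙ² = σ₀²σ²/(σ² + n·σ₀²) = 9676.6569·4312.5489/33342.5196 = 1251.586760.
Posterior SD = √σₙ² = √(9676.6569·4312.5489/33342.5196) = 35.3778.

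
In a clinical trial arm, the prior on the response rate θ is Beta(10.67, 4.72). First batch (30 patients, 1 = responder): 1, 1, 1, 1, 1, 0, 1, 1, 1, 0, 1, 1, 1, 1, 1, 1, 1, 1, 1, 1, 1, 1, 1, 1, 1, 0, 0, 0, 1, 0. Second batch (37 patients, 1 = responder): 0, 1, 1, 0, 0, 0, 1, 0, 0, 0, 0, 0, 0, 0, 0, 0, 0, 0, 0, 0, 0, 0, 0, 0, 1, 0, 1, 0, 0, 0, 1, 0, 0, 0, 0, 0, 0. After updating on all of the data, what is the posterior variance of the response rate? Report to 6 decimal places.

The Beta prior is conjugate to a Binomial/Bernoulli likelihood; the update adds successes to α and failures to β.
After batch 1: Beta(10.67+24, 4.72+6) = Beta(34.67, 10.72).
After batch 2: Beta(34.67+6, 10.72+31) = Beta(40.67, 41.72).
Var = αβ/((α+β)²(α+β+1)) = 40.67·41.72/(82.39²·83.39) = 0.002997.

0.002997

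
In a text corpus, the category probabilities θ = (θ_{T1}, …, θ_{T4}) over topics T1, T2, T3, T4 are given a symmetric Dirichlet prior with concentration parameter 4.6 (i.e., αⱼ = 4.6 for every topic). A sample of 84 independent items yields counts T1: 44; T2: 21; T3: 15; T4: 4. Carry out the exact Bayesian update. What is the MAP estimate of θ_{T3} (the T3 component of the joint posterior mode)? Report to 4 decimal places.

The Dirichlet prior is conjugate to the Multinomial likelihood: each posterior αⱼ = prior αⱼ + observed count nⱼ.
Posterior concentration: (48.6, 25.6, 19.6, 8.6), total = 102.4.
Joint mode component: (α_{T3}−1)/(Σα−K) = 18.6/98.4 = 0.1890.

0.1890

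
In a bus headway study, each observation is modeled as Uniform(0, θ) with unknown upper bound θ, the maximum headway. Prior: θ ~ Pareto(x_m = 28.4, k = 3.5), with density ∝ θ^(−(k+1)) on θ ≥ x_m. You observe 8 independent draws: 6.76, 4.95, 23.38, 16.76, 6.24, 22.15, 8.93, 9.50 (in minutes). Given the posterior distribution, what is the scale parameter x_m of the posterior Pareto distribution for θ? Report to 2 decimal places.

A Pareto(scale x_m, shape k) prior on the upper bound θ of Uniform(0, θ) is conjugate: posterior is Pareto(max(x_m, max xᵢ), k + n).
Sample maximum = 23.38; prior scale x_m = 28.4 → posterior scale = max = 28.40.
Posterior shape = 3.5 + 8 = 11.5.
Posterior scale x_m = 28.40.

28.40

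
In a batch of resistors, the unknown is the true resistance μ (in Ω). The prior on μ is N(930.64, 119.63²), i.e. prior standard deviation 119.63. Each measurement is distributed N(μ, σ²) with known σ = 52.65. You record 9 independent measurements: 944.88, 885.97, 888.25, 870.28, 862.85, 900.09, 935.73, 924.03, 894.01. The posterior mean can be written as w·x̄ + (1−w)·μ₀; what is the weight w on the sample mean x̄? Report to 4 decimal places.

0.9789

For Normal data with known variance σ², a Normal(μ₀, σ₀²) prior on μ is conjugate. Posterior precision = 1/σ₀² + n/σ²; posterior mean is the precision-weighted average of μ₀ and x̄.
σ₀² = 119.63² = 14311.3369, σ² = 52.65² = 2772.0225. Prior precision 1/σ₀² = 1/14311.3369; data precision n/σ² = 9/2772.0225.
w = (n/σ²)/(1/σ₀² + n/σ²) = n·σ₀²/(σ² + n·σ₀²) = 9·14311.3369/(2772.0225 + 9·14311.3369) = 128802.0321/131574.0546 = 0.9789.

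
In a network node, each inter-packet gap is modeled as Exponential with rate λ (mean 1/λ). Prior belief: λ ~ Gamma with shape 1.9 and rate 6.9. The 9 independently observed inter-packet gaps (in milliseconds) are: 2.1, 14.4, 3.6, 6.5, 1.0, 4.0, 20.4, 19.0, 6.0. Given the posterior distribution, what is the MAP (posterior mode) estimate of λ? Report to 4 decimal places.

With a Gamma(shape α, rate β) prior on the exponential rate λ, the posterior after n observations with total T = Σxᵢ is Gamma(α+n, β+T).
Sum of observations T = 77.0 milliseconds; n = 9.
Posterior: Gamma(1.9+9, 6.9+77.0) = Gamma(10.9, 83.9).
Mode = (α−1)/β = 0.1180.

0.1180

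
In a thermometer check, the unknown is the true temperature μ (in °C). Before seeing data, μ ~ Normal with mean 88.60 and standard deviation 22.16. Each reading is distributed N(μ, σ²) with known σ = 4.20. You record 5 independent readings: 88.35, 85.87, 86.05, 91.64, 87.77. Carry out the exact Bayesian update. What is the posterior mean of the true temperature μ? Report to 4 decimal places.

87.9407

For Normal data with known variance σ², a Normal(μ₀, σ₀²) prior on μ is conjugate. Posterior precision = 1/σ₀² + n/σ²; posterior mean is the precision-weighted average of μ₀ and x̄.
Σxᵢ = 88.35 + 85.87 + 86.05 + 91.64 + 87.77 = 439.68, so n·x̄ = 439.68.
σ₀² = 22.16² = 491.0656, σ² = 4.20² = 17.64; σ² + n·σ₀² = 17.64 + 5·491.0656 = 2472.968.
Posterior mean = (μ₀/σ₀² + n·x̄/σ²)/(1/σ₀² + n/σ²) = (σ²·μ₀ + σ₀²·n·x̄)/(σ² + n·σ₀²) = (17.64·88.60 + 491.0656·439.68)/2472.968 = 217474.627008/2472.968 = 87.9407.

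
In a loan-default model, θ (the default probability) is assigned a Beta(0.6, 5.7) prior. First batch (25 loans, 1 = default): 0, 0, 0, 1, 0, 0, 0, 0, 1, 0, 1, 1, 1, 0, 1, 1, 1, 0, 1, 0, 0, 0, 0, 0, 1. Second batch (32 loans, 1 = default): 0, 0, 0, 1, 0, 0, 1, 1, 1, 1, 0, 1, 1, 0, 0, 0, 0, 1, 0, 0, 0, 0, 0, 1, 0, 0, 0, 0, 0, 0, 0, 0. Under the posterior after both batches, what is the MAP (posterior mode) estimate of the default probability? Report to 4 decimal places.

The Beta prior is conjugate to a Binomial/Bernoulli likelihood; the update adds successes to α and failures to β.
After batch 1: Beta(0.6+10, 5.7+15) = Beta(10.6, 20.7).
After batch 2: Beta(10.6+9, 20.7+23) = Beta(19.6, 43.7).
Mode of Beta(a,b) for a,b>1 is (a−1)/(a+b−2) = 18.6/61.3 = 0.3034.

0.3034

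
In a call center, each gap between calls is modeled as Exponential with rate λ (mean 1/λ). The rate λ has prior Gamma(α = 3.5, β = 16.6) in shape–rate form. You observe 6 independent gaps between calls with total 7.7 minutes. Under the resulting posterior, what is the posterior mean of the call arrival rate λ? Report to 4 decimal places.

0.3909

With a Gamma(shape α, rate β) prior on the exponential rate λ, the posterior after n observations with total T = Σxᵢ is Gamma(α+n, β+T).
Posterior: Gamma(3.5+6, 16.6+7.7) = Gamma(9.5, 24.3).
Posterior mean of λ = α/β = 9.5/24.3 = 0.3909.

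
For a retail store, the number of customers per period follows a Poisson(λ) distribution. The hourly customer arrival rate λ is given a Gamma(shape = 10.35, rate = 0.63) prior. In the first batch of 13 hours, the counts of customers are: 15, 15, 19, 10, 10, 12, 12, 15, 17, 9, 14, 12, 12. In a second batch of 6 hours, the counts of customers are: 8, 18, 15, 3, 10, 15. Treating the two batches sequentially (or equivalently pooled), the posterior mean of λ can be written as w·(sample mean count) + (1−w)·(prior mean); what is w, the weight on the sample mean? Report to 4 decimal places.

With a Gamma(shape α, rate β) prior, the Poisson likelihood is conjugate: the posterior is Gamma(α + ΣXᵢ, β + n).
Total number of hours: n = 13 + 6 = 19.
Posterior mean = (α₀+S)/(β₀+n) = [n/(β₀+n)]·(S/n) + [β₀/(β₀+n)]·(α₀/β₀), so only n and β₀ enter the weight.
Weight on data w = n/(β₀+n) = 19/(0.63+19) = 19/19.63 = 0.9679.

0.9679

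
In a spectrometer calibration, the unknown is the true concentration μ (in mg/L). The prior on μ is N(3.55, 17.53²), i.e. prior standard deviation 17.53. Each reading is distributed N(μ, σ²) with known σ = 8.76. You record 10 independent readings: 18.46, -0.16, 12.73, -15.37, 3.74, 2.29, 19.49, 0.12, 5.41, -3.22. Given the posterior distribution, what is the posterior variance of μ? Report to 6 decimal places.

For Normal data with known variance σ², a Normal(μ₀, σ₀²) prior on μ is conjugate. Posterior precision = 1/σ₀² + n/σ²; posterior mean is the precision-weighted average of μ₀ and x̄.
σ₀² = 17.53² = 307.3009, σ² = 8.76² = 76.7376; σ² + n·σ₀² = 76.7376 + 10·307.3009 = 3149.7466.
Posterior precision = 1/σ₀² + n/σ² = 1/307.3009 + 10/76.7376 = (σ² + n·σ₀²)/(σ₀²σ²) = 3149.7466/(307.3009·76.7376); posterior variance σₙ² = σ₀²σ²/(σ² + n·σ₀²) = 307.3009·76.7376/3149.7466 = 7.486803.

7.486803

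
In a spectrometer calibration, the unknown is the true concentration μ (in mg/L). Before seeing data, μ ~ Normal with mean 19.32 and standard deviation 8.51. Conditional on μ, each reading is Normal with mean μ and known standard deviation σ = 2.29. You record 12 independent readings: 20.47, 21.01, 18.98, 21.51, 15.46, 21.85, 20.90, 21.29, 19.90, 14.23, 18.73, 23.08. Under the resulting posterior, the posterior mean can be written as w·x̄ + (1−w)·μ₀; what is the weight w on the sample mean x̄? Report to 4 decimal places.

0.9940

For Normal data with known variance σ², a Normal(μ₀, σ₀²) prior on μ is conjugate. Posterior precision = 1/σ₀² + n/σ²; posterior mean is the precision-weighted average of μ₀ and x̄.
σ₀² = 8.51² = 72.4201, σ² = 2.29² = 5.2441. Prior precision 1/σ₀² = 1/72.4201; data precision n/σ² = 12/5.2441.
w = (n/σ²)/(1/σ₀² + n/σ²) = n·σ₀²/(σ² + n·σ₀²) = 12·72.4201/(5.2441 + 12·72.4201) = 869.0412/874.2853 = 0.9940.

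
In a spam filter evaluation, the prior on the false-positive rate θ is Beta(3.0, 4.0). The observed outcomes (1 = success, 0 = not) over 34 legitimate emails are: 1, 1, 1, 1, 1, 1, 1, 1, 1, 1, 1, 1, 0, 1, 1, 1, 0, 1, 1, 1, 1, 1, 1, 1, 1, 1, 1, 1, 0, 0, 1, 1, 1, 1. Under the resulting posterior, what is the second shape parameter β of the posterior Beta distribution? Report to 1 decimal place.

8.0

The Beta prior is conjugate to a Binomial/Bernoulli likelihood; the update adds successes to α and failures to β.
Posterior: Beta(α+k, β+n−k) = Beta(3.0+30, 4.0+4) = Beta(33.0, 8.0).
Posterior β = 8.0.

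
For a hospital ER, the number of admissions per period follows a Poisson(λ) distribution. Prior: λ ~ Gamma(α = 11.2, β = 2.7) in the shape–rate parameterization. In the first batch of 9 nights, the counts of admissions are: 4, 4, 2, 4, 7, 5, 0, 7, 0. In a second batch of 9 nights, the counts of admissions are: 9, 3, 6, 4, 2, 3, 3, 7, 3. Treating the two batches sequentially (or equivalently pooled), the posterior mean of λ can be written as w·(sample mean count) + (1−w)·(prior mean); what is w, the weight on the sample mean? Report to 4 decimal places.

With a Gamma(shape α, rate β) prior, the Poisson likelihood is conjugate: the posterior is Gamma(α + ΣXᵢ, β + n).
Total number of nights: n = 9 + 9 = 18.
Posterior mean = (α₀+S)/(β₀+n) = [n/(β₀+n)]·(S/n) + [β₀/(β₀+n)]·(α₀/β₀), so only n and β₀ enter the weight.
Weight on data w = n/(β₀+n) = 18/(2.7+18) = 18/20.7 = 0.8696.

0.8696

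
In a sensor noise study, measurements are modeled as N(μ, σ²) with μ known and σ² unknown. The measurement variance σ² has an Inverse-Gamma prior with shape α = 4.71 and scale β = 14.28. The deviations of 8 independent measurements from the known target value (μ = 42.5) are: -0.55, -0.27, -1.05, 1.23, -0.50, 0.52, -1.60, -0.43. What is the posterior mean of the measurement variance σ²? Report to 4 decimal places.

2.2579

With known mean μ and an Inverse-Gamma(α, β) prior on σ², the Normal likelihood is conjugate: posterior is Inv-Gamma(α + n/2, β + Σ(xᵢ−μ)²/2).
Σ(xᵢ−μ)² = (-0.55)² + (-0.27)² + (-1.05)² + (1.23)² + (-0.50)² + (0.52)² + (-1.60)² + (-0.43)² = 6.2561.
Posterior: Inv-Gamma(4.71 + 8/2, 14.28 + 6.2561/2) = Inv-Gamma(8.71, 17.40805).
E[σ²|data] = β/(α−1) = 17.40805/7.71 = 2.2579.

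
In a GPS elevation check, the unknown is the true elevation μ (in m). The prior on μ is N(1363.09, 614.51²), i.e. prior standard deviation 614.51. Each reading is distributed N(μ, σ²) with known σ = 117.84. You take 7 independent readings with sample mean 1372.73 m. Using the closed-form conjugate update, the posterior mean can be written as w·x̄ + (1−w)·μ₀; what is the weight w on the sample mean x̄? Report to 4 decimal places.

0.9948

For Normal data with known variance σ², a Normal(μ₀, σ₀²) prior on μ is conjugate. Posterior precision = 1/σ₀² + n/σ²; posterior mean is the precision-weighted average of μ₀ and x̄.
σ₀² = 614.51² = 377622.5401, σ² = 117.84² = 13886.2656. Prior precision 1/σ₀² = 1/377622.5401; data precision n/σ² = 7/13886.2656.
w = (n/σ²)/(1/σ₀² + n/σ²) = n·σ₀²/(σ² + n·σ₀²) = 7·377622.5401/(13886.2656 + 7·377622.5401) = 2643357.7807/2657244.0463 = 0.9948.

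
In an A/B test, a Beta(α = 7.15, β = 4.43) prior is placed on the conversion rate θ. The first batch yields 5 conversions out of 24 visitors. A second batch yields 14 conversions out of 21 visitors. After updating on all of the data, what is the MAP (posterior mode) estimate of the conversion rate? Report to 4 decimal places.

The Beta prior is conjugate to a Binomial/Bernoulli likelihood; the update adds successes to α and failures to β.
After batch 1: Beta(7.15+5, 4.43+19) = Beta(12.15, 23.43).
After batch 2: Beta(12.15+14, 23.43+7) = Beta(26.15, 30.43).
Mode of Beta(a,b) for a,b>1 is (a−1)/(a+b−2) = 25.15/54.58 = 0.4608.

0.4608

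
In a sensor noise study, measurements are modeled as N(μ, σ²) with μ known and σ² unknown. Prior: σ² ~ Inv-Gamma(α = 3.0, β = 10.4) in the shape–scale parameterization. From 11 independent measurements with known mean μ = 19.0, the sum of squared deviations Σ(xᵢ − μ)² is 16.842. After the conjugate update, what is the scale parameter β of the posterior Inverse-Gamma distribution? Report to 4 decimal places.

18.8210

With known mean μ and an Inverse-Gamma(α, β) prior on σ², the Normal likelihood is conjugate: posterior is Inv-Gamma(α + n/2, β + Σ(xᵢ−μ)²/2).
Posterior: Inv-Gamma(3.0 + 11/2, 10.4 + 16.842/2) = Inv-Gamma(8.50, 18.8210).
Posterior β = 18.8210.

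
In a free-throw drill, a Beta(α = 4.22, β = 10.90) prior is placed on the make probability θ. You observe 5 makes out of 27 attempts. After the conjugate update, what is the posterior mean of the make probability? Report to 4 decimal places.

The Beta prior is conjugate to a Binomial/Bernoulli likelihood; the update adds successes to α and failures to β.
Posterior: Beta(α+k, β+n−k) = Beta(4.22+5, 10.90+22) = Beta(9.22, 32.90).
Posterior mean = α/(α+β) = 9.22/42.12 = 0.2189.

0.2189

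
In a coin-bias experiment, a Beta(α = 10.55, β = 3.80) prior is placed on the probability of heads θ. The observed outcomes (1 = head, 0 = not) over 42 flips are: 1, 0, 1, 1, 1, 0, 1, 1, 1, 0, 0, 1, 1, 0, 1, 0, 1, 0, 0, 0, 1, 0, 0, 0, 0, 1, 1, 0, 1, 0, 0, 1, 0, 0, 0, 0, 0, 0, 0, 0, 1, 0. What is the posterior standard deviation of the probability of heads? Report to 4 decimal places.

The Beta prior is conjugate to a Binomial/Bernoulli likelihood; the update adds successes to α and failures to β.
Posterior: Beta(α+k, β+n−k) = Beta(10.55+17, 3.80+25) = Beta(27.55, 28.80).
Var = αβ/((α+β)²(α+β+1)) = 27.55·28.80/(56.35²·57.35) = 0.00435705; SD = √0.00435705 = 0.0660.

0.0660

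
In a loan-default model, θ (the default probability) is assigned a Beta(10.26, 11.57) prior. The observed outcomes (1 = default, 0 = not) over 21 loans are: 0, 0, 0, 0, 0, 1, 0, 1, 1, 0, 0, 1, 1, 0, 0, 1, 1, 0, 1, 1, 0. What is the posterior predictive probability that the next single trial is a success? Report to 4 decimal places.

The Beta prior is conjugate to a Binomial/Bernoulli likelihood; the update adds successes to α and failures to β.
Posterior: Beta(α+k, β+n−k) = Beta(10.26+9, 11.57+12) = Beta(19.26, 23.57).
For a single future Bernoulli trial, P(success | data) = α/(α+β) = 0.4497.

0.4497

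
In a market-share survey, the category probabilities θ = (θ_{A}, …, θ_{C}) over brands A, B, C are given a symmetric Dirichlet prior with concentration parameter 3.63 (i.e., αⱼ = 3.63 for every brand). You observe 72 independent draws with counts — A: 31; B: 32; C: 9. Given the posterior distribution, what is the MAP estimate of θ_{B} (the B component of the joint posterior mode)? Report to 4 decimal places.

0.4335

The Dirichlet prior is conjugate to the Multinomial likelihood: each posterior αⱼ = prior αⱼ + observed count nⱼ.
Posterior concentration: (34.63, 35.63, 12.63), total = 82.89.
Joint mode component: (α_{B}−1)/(Σα−K) = 34.63/79.89 = 0.4335.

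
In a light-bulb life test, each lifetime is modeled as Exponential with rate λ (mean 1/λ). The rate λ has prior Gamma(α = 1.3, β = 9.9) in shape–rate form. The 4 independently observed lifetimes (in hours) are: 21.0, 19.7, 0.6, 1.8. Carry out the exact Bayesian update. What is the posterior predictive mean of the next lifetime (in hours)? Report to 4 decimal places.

With a Gamma(shape α, rate β) prior on the exponential rate λ, the posterior after n observations with total T = Σxᵢ is Gamma(α+n, β+T).
Sum of observations T = 43.1 hours; n = 4.
Posterior: Gamma(1.3+4, 9.9+43.1) = Gamma(5.3, 53.0).
The predictive distribution for the next observation is Lomax; its mean is β/(α−1) = 53.0/4.3 = 12.3256.

12.3256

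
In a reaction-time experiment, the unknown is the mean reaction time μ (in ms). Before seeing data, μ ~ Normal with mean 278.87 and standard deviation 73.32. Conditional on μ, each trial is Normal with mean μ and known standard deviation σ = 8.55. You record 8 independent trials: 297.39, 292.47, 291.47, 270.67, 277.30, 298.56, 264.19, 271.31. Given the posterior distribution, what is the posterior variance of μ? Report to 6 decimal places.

9.122306

For Normal data with known variance σ², a Normal(μ₀, σ₀²) prior on μ is conjugate. Posterior precision = 1/σ₀² + n/σ²; posterior mean is the precision-weighted average of μ₀ and x̄.
σ₀² = 73.32² = 5375.8224, σ² = 8.55² = 73.1025; σ² + n·σ₀² = 73.1025 + 8·5375.8224 = 43079.6817.
Posterior precision = 1/σ₀² + n/σ² = 1/5375.8224 + 8/73.1025 = (σ² + n·σ₀²)/(σ₀²σ²) = 43079.6817/(5375.8224·73.1025); posterior variance σₙ² = σ₀²σ²/(σ² + n·σ₀²) = 5375.8224·73.1025/43079.6817 = 9.122306.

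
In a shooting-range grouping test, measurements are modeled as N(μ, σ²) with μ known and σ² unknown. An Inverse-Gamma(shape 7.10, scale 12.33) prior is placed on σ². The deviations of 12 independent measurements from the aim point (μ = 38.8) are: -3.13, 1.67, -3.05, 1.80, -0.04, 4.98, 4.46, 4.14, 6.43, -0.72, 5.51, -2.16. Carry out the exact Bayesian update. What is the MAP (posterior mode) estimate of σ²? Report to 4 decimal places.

6.6848

With known mean μ and an Inverse-Gamma(α, β) prior on σ², the Normal likelihood is conjugate: posterior is Inv-Gamma(α + n/2, β + Σ(xᵢ−μ)²/2).
Σ(xᵢ−μ)² = (-3.13)² + (1.67)² + (-3.05)² + (1.80)² + (-0.04)² + (4.98)² + (4.46)² + (4.14)² + (6.43)² + (-0.72)² + (5.51)² + (-2.16)² = 163.8505.
Posterior: Inv-Gamma(7.10 + 12/2, 12.33 + 163.8505/2) = Inv-Gamma(13.10, 94.25525).
Mode = β/(α+1) = 94.25525/14.10 = 6.6848.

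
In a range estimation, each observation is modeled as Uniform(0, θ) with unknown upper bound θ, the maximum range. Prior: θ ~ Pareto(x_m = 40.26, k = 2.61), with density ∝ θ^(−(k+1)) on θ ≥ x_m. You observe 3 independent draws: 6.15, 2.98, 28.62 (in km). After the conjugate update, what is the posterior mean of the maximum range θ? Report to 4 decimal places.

48.9932

A Pareto(scale x_m, shape k) prior on the upper bound θ of Uniform(0, θ) is conjugate: posterior is Pareto(max(x_m, max xᵢ), k + n).
Sample maximum = 28.62; prior scale x_m = 40.26 → posterior scale = max = 40.26.
Posterior shape = 2.61 + 3 = 5.61.
E[θ|data] = k·x_m/(k−1) = 5.61·40.26/4.61 = 48.9932.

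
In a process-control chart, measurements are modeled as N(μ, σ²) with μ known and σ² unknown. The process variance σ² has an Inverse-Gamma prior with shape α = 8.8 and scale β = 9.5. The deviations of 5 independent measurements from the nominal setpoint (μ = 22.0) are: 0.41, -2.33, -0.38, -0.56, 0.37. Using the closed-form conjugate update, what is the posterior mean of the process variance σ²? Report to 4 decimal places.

With known mean μ and an Inverse-Gamma(α, β) prior on σ², the Normal likelihood is conjugate: posterior is Inv-Gamma(α + n/2, β + Σ(xᵢ−μ)²/2).
Σ(xᵢ−μ)² = (0.41)² + (-2.33)² + (-0.38)² + (-0.56)² + (0.37)² = 6.1919.
Posterior: Inv-Gamma(8.8 + 5/2, 9.5 + 6.1919/2) = Inv-Gamma(11.30, 12.59595).
E[σ²|data] = β/(α−1) = 12.59595/10.30 = 1.2229.

1.2229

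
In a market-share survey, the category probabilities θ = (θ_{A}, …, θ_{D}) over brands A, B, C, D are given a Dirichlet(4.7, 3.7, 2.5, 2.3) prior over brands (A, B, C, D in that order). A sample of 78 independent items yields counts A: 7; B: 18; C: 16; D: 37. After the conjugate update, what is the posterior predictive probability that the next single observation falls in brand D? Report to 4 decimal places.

0.4309

The Dirichlet prior is conjugate to the Multinomial likelihood: each posterior αⱼ = prior αⱼ + observed count nⱼ.
Posterior concentration: (11.7, 21.7, 18.5, 39.3), total = 91.2.
P(next = D | data) = α_{D}/Σα = 0.4309.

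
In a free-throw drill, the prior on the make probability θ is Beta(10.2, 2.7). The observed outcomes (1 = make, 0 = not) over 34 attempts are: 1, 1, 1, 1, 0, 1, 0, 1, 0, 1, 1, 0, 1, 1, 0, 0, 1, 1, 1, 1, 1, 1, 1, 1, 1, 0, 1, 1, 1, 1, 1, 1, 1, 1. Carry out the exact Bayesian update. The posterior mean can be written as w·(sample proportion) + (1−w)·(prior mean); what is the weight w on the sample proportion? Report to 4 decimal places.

0.7249

The Beta prior is conjugate to a Binomial/Bernoulli likelihood; the update adds successes to α and failures to β.
Posterior mean = (α₀+k)/(α₀+β₀+n) = [n/(α₀+β₀+n)]·(k/n) + [(α₀+β₀)/(α₀+β₀+n)]·α₀/(α₀+β₀), so only n and the prior enter the weight.
The weight on the data is w = n/(α₀+β₀+n) = 34/(10.2+2.7+34) = 34/46.9 = 0.7249.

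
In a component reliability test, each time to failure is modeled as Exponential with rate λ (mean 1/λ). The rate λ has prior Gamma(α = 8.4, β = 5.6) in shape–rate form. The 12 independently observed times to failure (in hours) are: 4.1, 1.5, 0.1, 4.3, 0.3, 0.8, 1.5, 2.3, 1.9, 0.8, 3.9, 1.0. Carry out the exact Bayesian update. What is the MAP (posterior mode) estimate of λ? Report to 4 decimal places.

0.6904

With a Gamma(shape α, rate β) prior on the exponential rate λ, the posterior after n observations with total T = Σxᵢ is Gamma(α+n, β+T).
Sum of observations T = 22.5 hours; n = 12.
Posterior: Gamma(8.4+12, 5.6+22.5) = Gamma(20.4, 28.1).
Mode = (α−1)/β = 0.6904.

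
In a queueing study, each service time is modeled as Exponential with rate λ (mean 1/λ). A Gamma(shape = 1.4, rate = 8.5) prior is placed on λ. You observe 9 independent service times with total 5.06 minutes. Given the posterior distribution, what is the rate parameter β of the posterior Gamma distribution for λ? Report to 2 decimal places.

13.56

With a Gamma(shape α, rate β) prior on the exponential rate λ, the posterior after n observations with total T = Σxᵢ is Gamma(α+n, β+T).
Posterior: Gamma(1.4+9, 8.5+5.06) = Gamma(10.4, 13.56).
Posterior β = 13.56.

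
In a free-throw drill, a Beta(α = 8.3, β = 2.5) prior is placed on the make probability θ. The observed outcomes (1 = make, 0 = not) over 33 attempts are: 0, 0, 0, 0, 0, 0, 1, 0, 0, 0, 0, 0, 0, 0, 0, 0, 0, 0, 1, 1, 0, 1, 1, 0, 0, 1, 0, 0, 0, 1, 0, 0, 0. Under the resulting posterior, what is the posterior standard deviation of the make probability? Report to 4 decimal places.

The Beta prior is conjugate to a Binomial/Bernoulli likelihood; the update adds successes to α and failures to β.
Posterior: Beta(α+k, β+n−k) = Beta(8.3+7, 2.5+26) = Beta(15.3, 28.5).
Var = αβ/((α+β)²(α+β+1)) = 15.3·28.5/(43.8²·44.8) = 0.00507353; SD = √0.00507353 = 0.0712.

0.0712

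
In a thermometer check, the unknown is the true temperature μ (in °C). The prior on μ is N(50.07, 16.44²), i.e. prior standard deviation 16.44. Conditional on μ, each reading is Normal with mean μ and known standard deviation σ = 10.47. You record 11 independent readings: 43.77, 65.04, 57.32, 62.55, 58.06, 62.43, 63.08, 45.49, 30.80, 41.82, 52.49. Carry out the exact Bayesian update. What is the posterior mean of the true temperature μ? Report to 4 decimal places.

52.8827

For Normal data with known variance σ², a Normal(μ₀, σ₀²) prior on μ is conjugate. Posterior precision = 1/σ₀² + n/σ²; posterior mean is the precision-weighted average of μ₀ and x̄.
Σxᵢ = 43.77 + 65.04 + 57.32 + 62.55 + 58.06 + 62.43 + 63.08 + 45.49 + 30.80 + 41.82 + 52.49 = 582.85, so n·x̄ = 582.85.
σ₀² = 16.44² = 270.2736, σ² = 10.47² = 109.6209; σ² + n·σ₀² = 109.6209 + 11·270.2736 = 3082.6305.
Posterior mean = (μ₀/σ₀² + n·x̄/σ²)/(1/σ₀² + n/σ²) = (σ²·μ₀ + σ₀²·n·x̄)/(σ² + n·σ₀²) = (109.6209·50.07 + 270.2736·582.85)/3082.6305 = 163017.686223/3082.6305 = 52.8827.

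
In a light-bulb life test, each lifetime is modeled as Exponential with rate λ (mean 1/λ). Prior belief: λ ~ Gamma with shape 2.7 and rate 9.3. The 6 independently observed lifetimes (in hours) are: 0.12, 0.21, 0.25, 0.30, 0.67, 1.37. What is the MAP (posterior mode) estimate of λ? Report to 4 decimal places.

With a Gamma(shape α, rate β) prior on the exponential rate λ, the posterior after n observations with total T = Σxᵢ is Gamma(α+n, β+T).
Sum of observations T = 2.92 hours; n = 6.
Posterior: Gamma(2.7+6, 9.3+2.92) = Gamma(8.7, 12.22).
Mode = (α−1)/β = 0.6301.

0.6301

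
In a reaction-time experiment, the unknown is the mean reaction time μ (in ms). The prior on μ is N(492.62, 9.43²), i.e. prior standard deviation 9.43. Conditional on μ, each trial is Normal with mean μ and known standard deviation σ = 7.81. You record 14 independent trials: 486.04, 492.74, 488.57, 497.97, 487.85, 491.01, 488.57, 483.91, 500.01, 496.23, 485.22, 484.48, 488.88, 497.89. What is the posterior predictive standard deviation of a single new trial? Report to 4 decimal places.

8.0715

For Normal data with known variance σ², a Normal(μ₀, σ₀²) prior on μ is conjugate. Posterior precision = 1/σ₀² + n/σ²; posterior mean is the precision-weighted average of μ₀ and x̄.
σ₀² = 9.43² = 88.9249, σ² = 7.81² = 60.9961; σ² + n·σ₀² = 60.9961 + 14·88.9249 = 1305.9447.
Posterior precision = 1/σ₀² + n/σ² = 1/88.9249 + 14/60.9961 = (σ² + n·σ₀²)/(σ₀²σ²) = 1305.9447/(88.9249·60.9961); posterior variance σₙ² = σ₀²σ²/(σ² + n·σ₀²) = 88.9249·60.9961/1305.9447 = 4.153370.
Predictive variance for one new observation = σₙ² + σ² = 88.9249·60.9961/1305.9447 + 60.9961 = σ²·(σ₀² + 1305.9447)/1305.9447 = 60.9961·1394.8696/1305.9447 = 65.149470; SD = √(60.9961·1394.8696/1305.9447) = 8.0715.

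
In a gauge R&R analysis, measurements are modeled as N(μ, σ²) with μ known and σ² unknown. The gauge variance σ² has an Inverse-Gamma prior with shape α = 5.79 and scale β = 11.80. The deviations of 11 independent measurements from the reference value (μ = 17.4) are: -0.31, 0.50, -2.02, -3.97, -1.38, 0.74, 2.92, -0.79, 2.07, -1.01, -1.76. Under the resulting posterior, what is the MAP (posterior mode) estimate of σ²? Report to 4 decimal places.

2.5953

With known mean μ and an Inverse-Gamma(α, β) prior on σ², the Normal likelihood is conjugate: posterior is Inv-Gamma(α + n/2, β + Σ(xᵢ−μ)²/2).
Σ(xᵢ−μ)² = (-0.31)² + (0.50)² + (-2.02)² + (-3.97)² + (-1.38)² + (0.74)² + (2.92)² + (-0.79)² + (2.07)² + (-1.01)² + (-1.76)² = 40.1925.
Posterior: Inv-Gamma(5.79 + 11/2, 11.80 + 40.1925/2) = Inv-Gamma(11.29, 31.89625).
Mode = β/(α+1) = 31.89625/12.29 = 2.5953.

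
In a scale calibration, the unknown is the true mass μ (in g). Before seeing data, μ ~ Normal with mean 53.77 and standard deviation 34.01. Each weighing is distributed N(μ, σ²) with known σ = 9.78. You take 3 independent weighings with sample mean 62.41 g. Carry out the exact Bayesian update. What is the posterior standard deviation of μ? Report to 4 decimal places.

5.5702

For Normal data with known variance σ², a Normal(μ₀, σ₀²) prior on μ is conjugate. Posterior precision = 1/σ₀² + n/σ²; posterior mean is the precision-weighted average of μ₀ and x̄.
σ₀² = 34.01² = 1156.6801, σ² = 9.78² = 95.6484; σ² + n·σ₀² = 95.6484 + 3·1156.6801 = 3565.6887.
Posterior precision = 1/σ₀² + n/σ² = 1/1156.6801 + 3/95.6484 = (σ² + n·σ₀²)/(σ₀²σ²) = 3565.6887/(1156.6801·95.6484); posterior variance σₙ² = σ₀²σ²/(σ² + n·σ₀²) = 1156.6801·95.6484/3565.6887 = 31.027555.
Posterior SD = √σₙ² = √(1156.6801·95.6484/3565.6887) = 5.5702.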